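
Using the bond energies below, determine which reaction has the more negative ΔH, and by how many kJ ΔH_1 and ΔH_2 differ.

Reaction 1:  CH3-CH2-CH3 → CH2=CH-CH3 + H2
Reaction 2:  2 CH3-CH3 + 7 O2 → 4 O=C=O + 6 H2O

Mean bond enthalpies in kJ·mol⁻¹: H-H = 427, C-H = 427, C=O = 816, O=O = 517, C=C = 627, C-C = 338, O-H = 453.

Reaction 2, by 2683 kJ

Reaction 1:
  Bonds broken (reactants):
    C-C: 2 × 338 = 676
    C-H: 8 × 427 = 3416
    Σ(broken) = 4092 kJ
  Bonds formed (products):
    C-C: 1 × 338 = 338
    C-H: 6 × 427 = 2562
    C=C: 1 × 627 = 627
    H-H: 1 × 427 = 427
    Σ(formed) = 3954 kJ
  ΔH_1 = 4092 − 3954 = +138 kJ
Reaction 2:
  Bonds broken (reactants):
    C-C: 2 × 338 = 676
    C-H: 12 × 427 = 5124
    O=O: 7 × 517 = 3619
    Σ(broken) = 9419 kJ
  Bonds formed (products):
    C=O: 8 × 816 = 6528
    O-H: 12 × 453 = 5436
    Σ(formed) = 11964 kJ
  ΔH_2 = 9419 − 11964 = −2545 kJ
ΔH_1 − ΔH_2 = +2683 kJ, so reaction 2 has the more negative ΔH; |ΔH_1 − ΔH_2| = 2683 kJ.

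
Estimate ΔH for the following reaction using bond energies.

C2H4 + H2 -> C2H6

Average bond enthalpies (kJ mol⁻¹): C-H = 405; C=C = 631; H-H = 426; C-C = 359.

ΔH ≈ −112 kJ

Bonds broken (reactants):
  C-H: 4 × 405 = 1620
  C=C: 1 × 631 = 631
  H-H: 1 × 426 = 426
  Σ(broken) = 2677 kJ
Bonds formed (products):
  C-C: 1 × 359 = 359
  C-H: 6 × 405 = 2430
  Σ(formed) = 2789 kJ
ΔH = Σ(broken) − Σ(formed) = 2677 − 2789 = −112 kJ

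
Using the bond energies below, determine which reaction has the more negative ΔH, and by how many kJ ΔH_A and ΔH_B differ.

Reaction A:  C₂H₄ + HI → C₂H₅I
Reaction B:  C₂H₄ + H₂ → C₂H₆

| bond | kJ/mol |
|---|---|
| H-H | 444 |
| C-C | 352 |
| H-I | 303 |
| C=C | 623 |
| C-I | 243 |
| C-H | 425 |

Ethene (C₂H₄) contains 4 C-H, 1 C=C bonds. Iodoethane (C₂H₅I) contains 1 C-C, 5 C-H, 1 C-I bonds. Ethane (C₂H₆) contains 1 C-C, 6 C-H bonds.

Reaction A:
  Bonds broken (reactants):
    C-H: 4 × 425 = 1700
    C=C: 1 × 623 = 623
    H-I: 1 × 303 = 303
    Σ(broken) = 2626 kJ
  Bonds formed (products):
    C-C: 1 × 352 = 352
    C-H: 5 × 425 = 2125
    C-I: 1 × 243 = 243
    Σ(formed) = 2720 kJ
  ΔH_A = 2626 − 2720 = −94 kJ
Reaction B:
  Bonds broken (reactants):
    C-H: 4 × 425 = 1700
    C=C: 1 × 623 = 623
    H-H: 1 × 444 = 444
    Σ(broken) = 2767 kJ
  Bonds formed (products):
    C-C: 1 × 352 = 352
    C-H: 6 × 425 = 2550
    Σ(formed) = 2902 kJ
  ΔH_B = 2767 − 2902 = −135 kJ
ΔH_A − ΔH_B = +41 kJ, so reaction B has the more negative ΔH; |ΔH_A − ΔH_B| = 41 kJ.

Reaction B, by 41 kJ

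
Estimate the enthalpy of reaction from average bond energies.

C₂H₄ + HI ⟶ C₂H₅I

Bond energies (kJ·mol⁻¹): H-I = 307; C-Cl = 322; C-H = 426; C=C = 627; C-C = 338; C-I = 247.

Bonds broken (reactants):
  C-H: 4 × 426 = 1704
  C=C: 1 × 627 = 627
  H-I: 1 × 307 = 307
  Σ(broken) = 2638 kJ
Bonds formed (products):
  C-C: 1 × 338 = 338
  C-H: 5 × 426 = 2130
  C-I: 1 × 247 = 247
  Σ(formed) = 2715 kJ
ΔH = Σ(broken) − Σ(formed) = 2638 − 2715 = −77 kJ

ΔH ≈ −77 kJ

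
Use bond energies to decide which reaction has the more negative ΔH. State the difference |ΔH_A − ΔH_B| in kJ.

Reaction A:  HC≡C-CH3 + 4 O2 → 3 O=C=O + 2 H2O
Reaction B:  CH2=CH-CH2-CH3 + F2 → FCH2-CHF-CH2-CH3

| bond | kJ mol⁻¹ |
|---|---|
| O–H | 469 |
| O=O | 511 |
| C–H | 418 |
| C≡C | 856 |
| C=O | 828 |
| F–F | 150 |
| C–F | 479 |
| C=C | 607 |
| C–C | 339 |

Reaction A, by 1393 kJ

Reaction A:
  Bonds broken (reactants):
    C≡C: 1 × 856 = 856
    C–C: 1 × 339 = 339
    C–H: 4 × 418 = 1672
    O=O: 4 × 511 = 2044
    Σ(broken) = 4911 kJ
  Bonds formed (products):
    C=O: 6 × 828 = 4968
    O–H: 4 × 469 = 1876
    Σ(formed) = 6844 kJ
  ΔH_A = 4911 − 6844 = −1933 kJ
Reaction B:
  Bonds broken (reactants):
    C–C: 2 × 339 = 678
    C–H: 8 × 418 = 3344
    C=C: 1 × 607 = 607
    F–F: 1 × 150 = 150
    Σ(broken) = 4779 kJ
  Bonds formed (products):
    C–C: 3 × 339 = 1017
    C–F: 2 × 479 = 958
    C–H: 8 × 418 = 3344
    Σ(formed) = 5319 kJ
  ΔH_B = 4779 − 5319 = −540 kJ
ΔH_A − ΔH_B = −1393 kJ, so reaction A has the more negative ΔH; |ΔH_A − ΔH_B| = 1393 kJ.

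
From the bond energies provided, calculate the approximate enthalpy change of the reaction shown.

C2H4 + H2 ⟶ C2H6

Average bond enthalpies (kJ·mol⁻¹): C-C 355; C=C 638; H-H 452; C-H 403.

Bonds broken (reactants):
  C-H: 4 × 403 = 1612
  C=C: 1 × 638 = 638
  H-H: 1 × 452 = 452
  Σ(broken) = 2702 kJ
Bonds formed (products):
  C-C: 1 × 355 = 355
  C-H: 6 × 403 = 2418
  Σ(formed) = 2773 kJ
ΔH = Σ(broken) − Σ(formed) = 2702 − 2773 = −71 kJ

ΔH ≈ −71 kJ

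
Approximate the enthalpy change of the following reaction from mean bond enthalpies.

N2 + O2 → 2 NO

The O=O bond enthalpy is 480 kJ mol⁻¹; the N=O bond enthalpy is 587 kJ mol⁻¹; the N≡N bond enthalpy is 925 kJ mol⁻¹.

Bonds broken (reactants):
  N≡N: 1 × 925 = 925
  O=O: 1 × 480 = 480
  Σ(broken) = 1405 kJ
Bonds formed (products):
  N=O: 2 × 587 = 1174
  Σ(formed) = 1174 kJ
ΔH = Σ(broken) − Σ(formed) = 1405 − 1174 = +231 kJ

ΔH ≈ +231 kJ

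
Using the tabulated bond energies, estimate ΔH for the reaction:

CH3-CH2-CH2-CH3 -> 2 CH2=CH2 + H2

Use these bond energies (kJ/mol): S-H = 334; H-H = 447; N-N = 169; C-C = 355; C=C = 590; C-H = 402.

ΔH ≈ +242 kJ

Bonds broken (reactants):
  C-C: 3 × 355 = 1065
  C-H: 10 × 402 = 4020
  Σ(broken) = 5085 kJ
Bonds formed (products):
  C-H: 8 × 402 = 3216
  C=C: 2 × 590 = 1180
  H-H: 1 × 447 = 447
  Σ(formed) = 4843 kJ
ΔH = Σ(broken) − Σ(formed) = 5085 − 4843 = +242 kJ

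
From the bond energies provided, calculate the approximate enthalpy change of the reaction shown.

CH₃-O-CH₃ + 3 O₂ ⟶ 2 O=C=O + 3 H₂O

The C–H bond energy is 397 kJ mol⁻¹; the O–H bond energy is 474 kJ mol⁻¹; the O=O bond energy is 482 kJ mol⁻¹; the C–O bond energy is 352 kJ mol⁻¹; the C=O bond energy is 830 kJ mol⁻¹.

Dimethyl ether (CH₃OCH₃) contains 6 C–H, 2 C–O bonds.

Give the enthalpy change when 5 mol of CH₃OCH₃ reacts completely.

Bonds broken (reactants):
  C–H: 6 × 397 = 2382
  C–O: 2 × 352 = 704
  O=O: 3 × 482 = 1446
  Σ(broken) = 4532 kJ
Bonds formed (products):
  C=O: 4 × 830 = 3320
  O–H: 6 × 474 = 2844
  Σ(formed) = 6164 kJ
ΔH = Σ(broken) − Σ(formed) = 4532 − 6164 = −1632 kJ
For 5× the reaction as written: 5 × (−1632) = −8160 kJ

ΔH = −8160 kJ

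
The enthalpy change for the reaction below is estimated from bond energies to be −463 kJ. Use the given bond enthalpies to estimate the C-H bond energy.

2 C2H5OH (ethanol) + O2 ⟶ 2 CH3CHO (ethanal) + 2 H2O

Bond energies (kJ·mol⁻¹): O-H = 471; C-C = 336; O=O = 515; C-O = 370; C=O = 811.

Let D be the C-H bond energy.
Σ(broken) = 2×336 + 10×D + 2×370 + 2×471 + 1×515 = 2869 + 10D
Σ(formed) = 2×336 + 8×D + 2×811 + 4×471 = 4178 + 8D
ΔH = Σ(broken) − Σ(formed) = (2869 + 10D) − (4178 + 8D) = −1309 + 2D
Setting this equal to −463 kJ gives 2D = 846, so D = 423 kJ/mol.

D(C-H) ≈ 423 kJ/mol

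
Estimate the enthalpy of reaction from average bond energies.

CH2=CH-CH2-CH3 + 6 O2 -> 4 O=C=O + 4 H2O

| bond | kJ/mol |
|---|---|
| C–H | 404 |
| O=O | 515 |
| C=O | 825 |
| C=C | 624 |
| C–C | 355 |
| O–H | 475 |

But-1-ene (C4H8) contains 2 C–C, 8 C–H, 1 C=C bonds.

ΔH ≈ −2744 kJ

Bonds broken (reactants):
  C–C: 2 × 355 = 710
  C–H: 8 × 404 = 3232
  C=C: 1 × 624 = 624
  O=O: 6 × 515 = 3090
  Σ(broken) = 7656 kJ
Bonds formed (products):
  C=O: 8 × 825 = 6600
  O–H: 8 × 475 = 3800
  Σ(formed) = 10400 kJ
ΔH = Σ(broken) − Σ(formed) = 7656 − 10400 = −2744 kJ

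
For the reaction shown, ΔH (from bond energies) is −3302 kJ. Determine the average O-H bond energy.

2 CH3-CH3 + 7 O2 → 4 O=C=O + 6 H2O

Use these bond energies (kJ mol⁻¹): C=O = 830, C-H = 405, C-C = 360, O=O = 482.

D(O-H) ≈ 468 kJ/mol

Let D be the O-H bond energy.
Σ(broken) = 2×360 + 12×405 + 7×482 = 8954
Σ(formed) = 8×830 + 12×D = 6640 + 12D
ΔH = Σ(broken) − Σ(formed) = (8954) − (6640 + 12D) = +2314 − 12D
Setting this equal to −3302 kJ gives 12D = 5616, so D = 468 kJ/mol.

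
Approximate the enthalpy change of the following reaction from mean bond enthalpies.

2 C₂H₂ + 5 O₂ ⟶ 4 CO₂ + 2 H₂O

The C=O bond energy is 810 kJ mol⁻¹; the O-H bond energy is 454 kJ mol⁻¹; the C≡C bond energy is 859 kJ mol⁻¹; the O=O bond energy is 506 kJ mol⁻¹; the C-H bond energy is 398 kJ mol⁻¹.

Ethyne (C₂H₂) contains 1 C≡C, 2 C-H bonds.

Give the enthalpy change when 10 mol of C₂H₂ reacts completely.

ΔH = −12280 kJ

Bonds broken (reactants):
  C≡C: 2 × 859 = 1718
  C-H: 4 × 398 = 1592
  O=O: 5 × 506 = 2530
  Σ(broken) = 5840 kJ
Bonds formed (products):
  C=O: 8 × 810 = 6480
  O-H: 4 × 454 = 1816
  Σ(formed) = 8296 kJ
ΔH = Σ(broken) − Σ(formed) = 5840 − 8296 = −2456 kJ
For 5× the reaction as written: 5 × (−2456) = −12280 kJ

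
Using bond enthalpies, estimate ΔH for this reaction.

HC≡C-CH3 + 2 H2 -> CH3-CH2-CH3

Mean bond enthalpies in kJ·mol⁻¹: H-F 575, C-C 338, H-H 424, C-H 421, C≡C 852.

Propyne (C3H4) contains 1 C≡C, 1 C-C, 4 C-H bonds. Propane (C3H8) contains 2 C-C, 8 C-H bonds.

Bonds broken (reactants):
  C≡C: 1 × 852 = 852
  C-C: 1 × 338 = 338
  C-H: 4 × 421 = 1684
  H-H: 2 × 424 = 848
  Σ(broken) = 3722 kJ
Bonds formed (products):
  C-C: 2 × 338 = 676
  C-H: 8 × 421 = 3368
  Σ(formed) = 4044 kJ
ΔH = Σ(broken) − Σ(formed) = 3722 − 4044 = −322 kJ

ΔH ≈ −322 kJ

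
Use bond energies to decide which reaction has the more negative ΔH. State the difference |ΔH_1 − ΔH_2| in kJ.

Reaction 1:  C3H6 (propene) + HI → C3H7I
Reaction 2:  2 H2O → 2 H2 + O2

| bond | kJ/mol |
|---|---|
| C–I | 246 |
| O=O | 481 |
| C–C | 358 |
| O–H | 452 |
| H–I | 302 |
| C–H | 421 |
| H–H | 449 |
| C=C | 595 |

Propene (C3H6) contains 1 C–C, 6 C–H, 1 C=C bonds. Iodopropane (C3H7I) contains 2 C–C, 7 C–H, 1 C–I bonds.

Reaction 1, by 557 kJ

Reaction 1:
  Bonds broken (reactants):
    C–C: 1 × 358 = 358
    C–H: 6 × 421 = 2526
    C=C: 1 × 595 = 595
    H–I: 1 × 302 = 302
    Σ(broken) = 3781 kJ
  Bonds formed (products):
    C–C: 2 × 358 = 716
    C–H: 7 × 421 = 2947
    C–I: 1 × 246 = 246
    Σ(formed) = 3909 kJ
  ΔH_1 = 3781 − 3909 = −128 kJ
Reaction 2:
  Bonds broken (reactants):
    O–H: 4 × 452 = 1808
    Σ(broken) = 1808 kJ
  Bonds formed (products):
    H–H: 2 × 449 = 898
    O=O: 1 × 481 = 481
    Σ(formed) = 1379 kJ
  ΔH_2 = 1808 − 1379 = +429 kJ
ΔH_1 − ΔH_2 = −557 kJ, so reaction 1 has the more negative ΔH; |ΔH_1 − ΔH_2| = 557 kJ.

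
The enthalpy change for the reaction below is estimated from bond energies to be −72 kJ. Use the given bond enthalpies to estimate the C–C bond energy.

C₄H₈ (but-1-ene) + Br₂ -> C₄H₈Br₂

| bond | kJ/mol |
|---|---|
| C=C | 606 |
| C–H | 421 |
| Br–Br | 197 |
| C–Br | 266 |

D(C–C) ≈ 343 kJ/mol

Let D be the C–C bond energy.
Σ(broken) = 1×197 + 2×D + 8×421 + 1×606 = 4171 + 2D
Σ(formed) = 2×266 + 3×D + 8×421 = 3900 + 3D
ΔH = Σ(broken) − Σ(formed) = (4171 + 2D) − (3900 + 3D) = +271 − D
Setting this equal to −72 kJ gives D = 343 kJ/mol.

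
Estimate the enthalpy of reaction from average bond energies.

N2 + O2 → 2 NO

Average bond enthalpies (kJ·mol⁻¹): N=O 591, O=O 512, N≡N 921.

ΔH ≈ +251 kJ

Bonds broken (reactants):
  N≡N: 1 × 921 = 921
  O=O: 1 × 512 = 512
  Σ(broken) = 1433 kJ
Bonds formed (products):
  N=O: 2 × 591 = 1182
  Σ(formed) = 1182 kJ
ΔH = Σ(broken) − Σ(formed) = 1433 − 1182 = +251 kJ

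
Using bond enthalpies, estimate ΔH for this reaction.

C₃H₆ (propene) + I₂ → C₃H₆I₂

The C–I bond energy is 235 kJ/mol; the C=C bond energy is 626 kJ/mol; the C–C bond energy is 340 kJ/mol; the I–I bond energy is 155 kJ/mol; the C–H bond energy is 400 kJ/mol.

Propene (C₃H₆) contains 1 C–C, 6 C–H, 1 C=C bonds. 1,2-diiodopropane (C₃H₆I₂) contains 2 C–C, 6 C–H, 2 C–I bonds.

Bonds broken (reactants):
  C–C: 1 × 340 = 340
  C–H: 6 × 400 = 2400
  C=C: 1 × 626 = 626
  I–I: 1 × 155 = 155
  Σ(broken) = 3521 kJ
Bonds formed (products):
  C–C: 2 × 340 = 680
  C–H: 6 × 400 = 2400
  C–I: 2 × 235 = 470
  Σ(formed) = 3550 kJ
ΔH = Σ(broken) − Σ(formed) = 3521 − 3550 = −29 kJ

ΔH ≈ −29 kJ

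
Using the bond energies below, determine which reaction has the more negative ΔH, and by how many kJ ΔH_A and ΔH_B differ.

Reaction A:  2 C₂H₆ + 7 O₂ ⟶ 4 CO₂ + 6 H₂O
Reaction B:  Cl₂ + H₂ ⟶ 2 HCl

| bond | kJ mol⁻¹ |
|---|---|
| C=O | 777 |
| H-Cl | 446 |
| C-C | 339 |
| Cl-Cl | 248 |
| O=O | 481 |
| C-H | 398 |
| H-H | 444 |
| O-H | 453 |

Reaction A:
  Bonds broken (reactants):
    C-C: 2 × 339 = 678
    C-H: 12 × 398 = 4776
    O=O: 7 × 481 = 3367
    Σ(broken) = 8821 kJ
  Bonds formed (products):
    C=O: 8 × 777 = 6216
    O-H: 12 × 453 = 5436
    Σ(formed) = 11652 kJ
  ΔH_A = 8821 − 11652 = −2831 kJ
Reaction B:
  Bonds broken (reactants):
    Cl-Cl: 1 × 248 = 248
    H-H: 1 × 444 = 444
    Σ(broken) = 692 kJ
  Bonds formed (products):
    H-Cl: 2 × 446 = 892
    Σ(formed) = 892 kJ
  ΔH_B = 692 − 892 = −200 kJ
ΔH_A − ΔH_B = −2631 kJ, so reaction A has the more negative ΔH; |ΔH_A − ΔH_B| = 2631 kJ.

Reaction A, by 2631 kJ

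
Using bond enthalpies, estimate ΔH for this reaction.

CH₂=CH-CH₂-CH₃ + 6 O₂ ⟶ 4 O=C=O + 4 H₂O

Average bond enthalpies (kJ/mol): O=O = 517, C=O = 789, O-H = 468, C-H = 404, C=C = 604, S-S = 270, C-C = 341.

ΔH ≈ −2436 kJ

Bonds broken (reactants):
  C-C: 2 × 341 = 682
  C-H: 8 × 404 = 3232
  C=C: 1 × 604 = 604
  O=O: 6 × 517 = 3102
  Σ(broken) = 7620 kJ
Bonds formed (products):
  C=O: 8 × 789 = 6312
  O-H: 8 × 468 = 3744
  Σ(formed) = 10056 kJ
ΔH = Σ(broken) − Σ(formed) = 7620 − 10056 = −2436 kJ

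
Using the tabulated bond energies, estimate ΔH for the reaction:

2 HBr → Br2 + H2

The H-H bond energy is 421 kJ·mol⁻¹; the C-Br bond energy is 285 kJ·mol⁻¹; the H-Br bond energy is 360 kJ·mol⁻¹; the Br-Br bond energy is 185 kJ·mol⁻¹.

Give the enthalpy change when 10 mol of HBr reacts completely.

ΔH = +570 kJ

Bonds broken (reactants):
  H-Br: 2 × 360 = 720
  Σ(broken) = 720 kJ
Bonds formed (products):
  Br-Br: 1 × 185 = 185
  H-H: 1 × 421 = 421
  Σ(formed) = 606 kJ
ΔH = Σ(broken) − Σ(formed) = 720 − 606 = +114 kJ
For 5× the reaction as written: 5 × (+114) = +570 kJ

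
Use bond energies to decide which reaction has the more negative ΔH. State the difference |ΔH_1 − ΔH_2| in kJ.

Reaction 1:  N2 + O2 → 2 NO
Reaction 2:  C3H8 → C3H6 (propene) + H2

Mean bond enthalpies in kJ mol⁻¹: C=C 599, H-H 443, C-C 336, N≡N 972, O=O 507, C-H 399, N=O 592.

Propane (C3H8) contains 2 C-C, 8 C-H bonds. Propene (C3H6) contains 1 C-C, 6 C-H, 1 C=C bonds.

Reaction 1:
  Bonds broken (reactants):
    N≡N: 1 × 972 = 972
    O=O: 1 × 507 = 507
    Σ(broken) = 1479 kJ
  Bonds formed (products):
    N=O: 2 × 592 = 1184
    Σ(formed) = 1184 kJ
  ΔH_1 = 1479 − 1184 = +295 kJ
Reaction 2:
  Bonds broken (reactants):
    C-C: 2 × 336 = 672
    C-H: 8 × 399 = 3192
    Σ(broken) = 3864 kJ
  Bonds formed (products):
    C-C: 1 × 336 = 336
    C-H: 6 × 399 = 2394
    C=C: 1 × 599 = 599
    H-H: 1 × 443 = 443
    Σ(formed) = 3772 kJ
  ΔH_2 = 3864 − 3772 = +92 kJ
ΔH_1 − ΔH_2 = +203 kJ, so reaction 2 has the more negative ΔH; |ΔH_1 − ΔH_2| = 203 kJ.

Reaction 2, by 203 kJ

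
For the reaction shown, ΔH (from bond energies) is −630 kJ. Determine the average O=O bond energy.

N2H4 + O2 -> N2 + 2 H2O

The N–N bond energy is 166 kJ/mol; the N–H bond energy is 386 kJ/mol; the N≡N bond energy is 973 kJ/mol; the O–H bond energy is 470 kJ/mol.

Let D be the O=O bond energy.
Σ(broken) = 4×386 + 1×166 + 1×D = 1710 + D
Σ(formed) = 1×973 + 4×470 = 2853
ΔH = Σ(broken) − Σ(formed) = (1710 + D) − (2853) = −1143 + D
Setting this equal to −630 kJ gives D = 513 kJ/mol.

D(O=O) ≈ 513 kJ/mol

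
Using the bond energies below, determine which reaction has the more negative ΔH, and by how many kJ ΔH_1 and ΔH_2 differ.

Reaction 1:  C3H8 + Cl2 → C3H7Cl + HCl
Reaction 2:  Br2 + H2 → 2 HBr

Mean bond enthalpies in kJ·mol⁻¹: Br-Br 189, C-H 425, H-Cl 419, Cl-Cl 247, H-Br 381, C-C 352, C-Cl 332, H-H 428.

Reaction 1:
  Bonds broken (reactants):
    C-C: 2 × 352 = 704
    C-H: 8 × 425 = 3400
    Cl-Cl: 1 × 247 = 247
    Σ(broken) = 4351 kJ
  Bonds formed (products):
    C-C: 2 × 352 = 704
    C-Cl: 1 × 332 = 332
    C-H: 7 × 425 = 2975
    H-Cl: 1 × 419 = 419
    Σ(formed) = 4430 kJ
  ΔH_1 = 4351 − 4430 = −79 kJ
Reaction 2:
  Bonds broken (reactants):
    Br-Br: 1 × 189 = 189
    H-H: 1 × 428 = 428
    Σ(broken) = 617 kJ
  Bonds formed (products):
    H-Br: 2 × 381 = 762
    Σ(formed) = 762 kJ
  ΔH_2 = 617 − 762 = −145 kJ
ΔH_1 − ΔH_2 = +66 kJ, so reaction 2 has the more negative ΔH; |ΔH_1 − ΔH_2| = 66 kJ.

Reaction 2, by 66 kJ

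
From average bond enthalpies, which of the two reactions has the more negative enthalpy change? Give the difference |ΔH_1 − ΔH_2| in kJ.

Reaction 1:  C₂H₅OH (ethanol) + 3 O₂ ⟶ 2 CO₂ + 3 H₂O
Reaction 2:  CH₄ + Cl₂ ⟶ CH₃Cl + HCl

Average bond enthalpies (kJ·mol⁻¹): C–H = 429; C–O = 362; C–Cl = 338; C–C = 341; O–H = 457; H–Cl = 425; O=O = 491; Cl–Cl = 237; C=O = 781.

Reaction 1:
  Bonds broken (reactants):
    C–C: 1 × 341 = 341
    C–H: 5 × 429 = 2145
    C–O: 1 × 362 = 362
    O–H: 1 × 457 = 457
    O=O: 3 × 491 = 1473
    Σ(broken) = 4778 kJ
  Bonds formed (products):
    C=O: 4 × 781 = 3124
    O–H: 6 × 457 = 2742
    Σ(formed) = 5866 kJ
  ΔH_1 = 4778 − 5866 = −1088 kJ
Reaction 2:
  Bonds broken (reactants):
    C–H: 4 × 429 = 1716
    Cl–Cl: 1 × 237 = 237
    Σ(broken) = 1953 kJ
  Bonds formed (products):
    C–Cl: 1 × 338 = 338
    C–H: 3 × 429 = 1287
    H–Cl: 1 × 425 = 425
    Σ(formed) = 2050 kJ
  ΔH_2 = 1953 − 2050 = −97 kJ
ΔH_1 − ΔH_2 = −991 kJ, so reaction 1 has the more negative ΔH; |ΔH_1 − ΔH_2| = 991 kJ.

Reaction 1, by 991 kJ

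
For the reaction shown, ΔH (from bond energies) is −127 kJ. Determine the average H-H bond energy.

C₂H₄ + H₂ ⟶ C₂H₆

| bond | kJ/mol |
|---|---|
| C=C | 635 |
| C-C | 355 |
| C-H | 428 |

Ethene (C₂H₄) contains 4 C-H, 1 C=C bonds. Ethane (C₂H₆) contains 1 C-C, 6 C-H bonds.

D(H-H) ≈ 449 kJ/mol

Let D be the H-H bond energy.
Σ(broken) = 4×428 + 1×635 + 1×D = 2347 + D
Σ(formed) = 1×355 + 6×428 = 2923
ΔH = Σ(broken) − Σ(formed) = (2347 + D) − (2923) = −576 + D
Setting this equal to −127 kJ gives D = 449 kJ/mol.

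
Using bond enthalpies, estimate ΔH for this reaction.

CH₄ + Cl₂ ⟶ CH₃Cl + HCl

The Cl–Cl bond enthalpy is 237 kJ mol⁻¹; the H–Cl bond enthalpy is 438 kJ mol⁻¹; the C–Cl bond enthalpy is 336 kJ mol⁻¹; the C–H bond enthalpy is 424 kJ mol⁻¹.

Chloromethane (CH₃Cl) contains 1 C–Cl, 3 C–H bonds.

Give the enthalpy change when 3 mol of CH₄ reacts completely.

ΔH = −339 kJ

Bonds broken (reactants):
  C–H: 4 × 424 = 1696
  Cl–Cl: 1 × 237 = 237
  Σ(broken) = 1933 kJ
Bonds formed (products):
  C–Cl: 1 × 336 = 336
  C–H: 3 × 424 = 1272
  H–Cl: 1 × 438 = 438
  Σ(formed) = 2046 kJ
ΔH = Σ(broken) − Σ(formed) = 1933 − 2046 = −113 kJ
For 3× the reaction as written: 3 × (−113) = −339 kJ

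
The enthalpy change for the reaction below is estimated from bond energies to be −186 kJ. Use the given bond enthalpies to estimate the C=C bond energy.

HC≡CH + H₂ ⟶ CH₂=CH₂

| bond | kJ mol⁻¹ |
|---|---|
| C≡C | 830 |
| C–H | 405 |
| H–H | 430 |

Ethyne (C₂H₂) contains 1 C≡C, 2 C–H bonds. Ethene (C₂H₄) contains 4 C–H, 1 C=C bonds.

D(C=C) ≈ 636 kJ/mol

Let D be the C=C bond energy.
Σ(broken) = 1×830 + 2×405 + 1×430 = 2070
Σ(formed) = 4×405 + 1×D = 1620 + D
ΔH = Σ(broken) − Σ(formed) = (2070) − (1620 + D) = +450 − D
Setting this equal to −186 kJ gives D = 636 kJ/mol.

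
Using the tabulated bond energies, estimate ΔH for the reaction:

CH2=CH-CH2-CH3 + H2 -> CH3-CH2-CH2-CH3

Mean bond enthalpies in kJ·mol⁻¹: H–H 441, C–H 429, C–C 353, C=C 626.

ΔH ≈ −144 kJ

Bonds broken (reactants):
  C–C: 2 × 353 = 706
  C–H: 8 × 429 = 3432
  C=C: 1 × 626 = 626
  H–H: 1 × 441 = 441
  Σ(broken) = 5205 kJ
Bonds formed (products):
  C–C: 3 × 353 = 1059
  C–H: 10 × 429 = 4290
  Σ(formed) = 5349 kJ
ΔH = Σ(broken) − Σ(formed) = 5205 − 5349 = −144 kJ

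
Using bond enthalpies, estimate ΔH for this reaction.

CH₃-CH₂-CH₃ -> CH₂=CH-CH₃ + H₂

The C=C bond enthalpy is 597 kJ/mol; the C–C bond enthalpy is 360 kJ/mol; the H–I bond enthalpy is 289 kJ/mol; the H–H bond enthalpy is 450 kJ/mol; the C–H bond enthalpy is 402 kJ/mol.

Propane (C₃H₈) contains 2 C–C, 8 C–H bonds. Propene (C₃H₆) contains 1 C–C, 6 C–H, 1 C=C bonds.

ΔH ≈ +117 kJ

Bonds broken (reactants):
  C–C: 2 × 360 = 720
  C–H: 8 × 402 = 3216
  Σ(broken) = 3936 kJ
Bonds formed (products):
  C–C: 1 × 360 = 360
  C–H: 6 × 402 = 2412
  C=C: 1 × 597 = 597
  H–H: 1 × 450 = 450
  Σ(formed) = 3819 kJ
ΔH = Σ(broken) − Σ(formed) = 3936 − 3819 = +117 kJ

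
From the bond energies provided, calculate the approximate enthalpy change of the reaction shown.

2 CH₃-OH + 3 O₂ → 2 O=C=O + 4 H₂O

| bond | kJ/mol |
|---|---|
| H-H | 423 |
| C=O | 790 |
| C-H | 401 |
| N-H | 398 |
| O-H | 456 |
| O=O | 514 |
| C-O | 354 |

Bonds broken (reactants):
  C-H: 6 × 401 = 2406
  C-O: 2 × 354 = 708
  O-H: 2 × 456 = 912
  O=O: 3 × 514 = 1542
  Σ(broken) = 5568 kJ
Bonds formed (products):
  C=O: 4 × 790 = 3160
  O-H: 8 × 456 = 3648
  Σ(formed) = 6808 kJ
ΔH = Σ(broken) − Σ(formed) = 5568 − 6808 = −1240 kJ

ΔH ≈ −1240 kJ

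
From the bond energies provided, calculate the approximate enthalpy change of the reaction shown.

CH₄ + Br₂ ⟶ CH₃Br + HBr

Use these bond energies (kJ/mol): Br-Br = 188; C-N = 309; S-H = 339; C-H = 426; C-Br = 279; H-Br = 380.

Bonds broken (reactants):
  Br-Br: 1 × 188 = 188
  C-H: 4 × 426 = 1704
  Σ(broken) = 1892 kJ
Bonds formed (products):
  C-Br: 1 × 279 = 279
  C-H: 3 × 426 = 1278
  H-Br: 1 × 380 = 380
  Σ(formed) = 1937 kJ
ΔH = Σ(broken) − Σ(formed) = 1892 − 1937 = −45 kJ

ΔH ≈ −45 kJ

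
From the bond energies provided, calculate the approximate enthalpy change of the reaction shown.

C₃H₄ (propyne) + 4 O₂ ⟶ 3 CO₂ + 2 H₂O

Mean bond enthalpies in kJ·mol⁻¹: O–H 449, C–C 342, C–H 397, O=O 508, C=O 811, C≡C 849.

ΔH ≈ −1851 kJ

Bonds broken (reactants):
  C≡C: 1 × 849 = 849
  C–C: 1 × 342 = 342
  C–H: 4 × 397 = 1588
  O=O: 4 × 508 = 2032
  Σ(broken) = 4811 kJ
Bonds formed (products):
  C=O: 6 × 811 = 4866
  O–H: 4 × 449 = 1796
  Σ(formed) = 6662 kJ
ΔH = Σ(broken) − Σ(formed) = 4811 − 6662 = −1851 kJ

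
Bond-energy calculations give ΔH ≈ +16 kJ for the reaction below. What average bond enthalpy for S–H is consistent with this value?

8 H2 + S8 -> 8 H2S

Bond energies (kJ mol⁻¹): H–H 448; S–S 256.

D(S–H) ≈ 351 kJ/mol

Let D be the S–H bond energy.
Σ(broken) = 8×448 + 8×256 = 5632
Σ(formed) = 16×D = 16D
ΔH = Σ(broken) − Σ(formed) = (5632) − (16D) = +5632 − 16D
Setting this equal to +16 kJ gives 16D = 5616, so D = 351 kJ/mol.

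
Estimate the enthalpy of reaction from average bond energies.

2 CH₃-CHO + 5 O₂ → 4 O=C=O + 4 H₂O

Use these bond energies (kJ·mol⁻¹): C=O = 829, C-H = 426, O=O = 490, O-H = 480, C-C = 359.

ΔH ≈ −2238 kJ

Bonds broken (reactants):
  C-C: 2 × 359 = 718
  C-H: 8 × 426 = 3408
  C=O: 2 × 829 = 1658
  O=O: 5 × 490 = 2450
  Σ(broken) = 8234 kJ
Bonds formed (products):
  C=O: 8 × 829 = 6632
  O-H: 8 × 480 = 3840
  Σ(formed) = 10472 kJ
ΔH = Σ(broken) − Σ(formed) = 8234 − 10472 = −2238 kJ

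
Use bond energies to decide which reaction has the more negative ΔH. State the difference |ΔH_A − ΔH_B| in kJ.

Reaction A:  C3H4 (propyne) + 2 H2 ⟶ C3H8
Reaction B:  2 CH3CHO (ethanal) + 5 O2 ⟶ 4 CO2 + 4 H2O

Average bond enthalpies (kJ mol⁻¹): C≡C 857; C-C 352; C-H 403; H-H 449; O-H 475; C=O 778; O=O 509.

Reaction B, by 1786 kJ

Reaction A:
  Bonds broken (reactants):
    C≡C: 1 × 857 = 857
    C-C: 1 × 352 = 352
    C-H: 4 × 403 = 1612
    H-H: 2 × 449 = 898
    Σ(broken) = 3719 kJ
  Bonds formed (products):
    C-C: 2 × 352 = 704
    C-H: 8 × 403 = 3224
    Σ(formed) = 3928 kJ
  ΔH_A = 3719 − 3928 = −209 kJ
Reaction B:
  Bonds broken (reactants):
    C-C: 2 × 352 = 704
    C-H: 8 × 403 = 3224
    C=O: 2 × 778 = 1556
    O=O: 5 × 509 = 2545
    Σ(broken) = 8029 kJ
  Bonds formed (products):
    C=O: 8 × 778 = 6224
    O-H: 8 × 475 = 3800
    Σ(formed) = 10024 kJ
  ΔH_B = 8029 − 10024 = −1995 kJ
ΔH_A − ΔH_B = +1786 kJ, so reaction B has the more negative ΔH; |ΔH_A − ΔH_B| = 1786 kJ.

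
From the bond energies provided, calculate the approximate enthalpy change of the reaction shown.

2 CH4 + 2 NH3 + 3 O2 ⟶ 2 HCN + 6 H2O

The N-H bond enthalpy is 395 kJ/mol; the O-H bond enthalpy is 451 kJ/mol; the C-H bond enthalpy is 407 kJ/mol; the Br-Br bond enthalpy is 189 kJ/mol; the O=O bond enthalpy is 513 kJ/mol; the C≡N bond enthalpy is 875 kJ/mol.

Bonds broken (reactants):
  C-H: 8 × 407 = 3256
  N-H: 6 × 395 = 2370
  O=O: 3 × 513 = 1539
  Σ(broken) = 7165 kJ
Bonds formed (products):
  C≡N: 2 × 875 = 1750
  C-H: 2 × 407 = 814
  O-H: 12 × 451 = 5412
  Σ(formed) = 7976 kJ
ΔH = Σ(broken) − Σ(formed) = 7165 − 7976 = −811 kJ

ΔH ≈ −811 kJ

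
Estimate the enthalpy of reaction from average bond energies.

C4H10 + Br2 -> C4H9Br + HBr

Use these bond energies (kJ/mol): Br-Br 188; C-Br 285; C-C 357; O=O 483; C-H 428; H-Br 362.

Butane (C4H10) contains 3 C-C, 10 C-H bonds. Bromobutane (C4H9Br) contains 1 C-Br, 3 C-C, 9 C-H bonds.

Bonds broken (reactants):
  Br-Br: 1 × 188 = 188
  C-C: 3 × 357 = 1071
  C-H: 10 × 428 = 4280
  Σ(broken) = 5539 kJ
Bonds formed (products):
  C-Br: 1 × 285 = 285
  C-C: 3 × 357 = 1071
  C-H: 9 × 428 = 3852
  H-Br: 1 × 362 = 362
  Σ(formed) = 5570 kJ
ΔH = Σ(broken) − Σ(formed) = 5539 − 5570 = −31 kJ

ΔH ≈ −31 kJ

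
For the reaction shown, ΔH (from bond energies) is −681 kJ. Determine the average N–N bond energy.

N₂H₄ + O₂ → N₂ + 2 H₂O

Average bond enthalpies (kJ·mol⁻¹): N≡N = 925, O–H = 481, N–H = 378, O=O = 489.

D(N–N) ≈ 167 kJ/mol

Let D be the N–N bond energy.
Σ(broken) = 4×378 + 1×D + 1×489 = 2001 + D
Σ(formed) = 1×925 + 4×481 = 2849
ΔH = Σ(broken) − Σ(formed) = (2001 + D) − (2849) = −848 + D
Setting this equal to −681 kJ gives D = 167 kJ/mol.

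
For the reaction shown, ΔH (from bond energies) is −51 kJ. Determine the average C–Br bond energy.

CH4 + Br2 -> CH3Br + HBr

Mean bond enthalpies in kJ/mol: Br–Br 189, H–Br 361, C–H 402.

Let D be the C–Br bond energy.
Σ(broken) = 1×189 + 4×402 = 1797
Σ(formed) = 1×D + 3×402 + 1×361 = 1567 + D
ΔH = Σ(broken) − Σ(formed) = (1797) − (1567 + D) = +230 − D
Setting this equal to −51 kJ gives D = 281 kJ/mol.

D(C–Br) ≈ 281 kJ/mol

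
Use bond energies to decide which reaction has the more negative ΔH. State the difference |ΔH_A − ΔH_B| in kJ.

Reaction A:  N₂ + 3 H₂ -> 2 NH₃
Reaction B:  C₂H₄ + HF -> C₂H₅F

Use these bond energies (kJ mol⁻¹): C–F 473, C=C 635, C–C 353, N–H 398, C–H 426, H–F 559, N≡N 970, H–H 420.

Reaction A, by 100 kJ

Reaction A:
  Bonds broken (reactants):
    H–H: 3 × 420 = 1260
    N≡N: 1 × 970 = 970
    Σ(broken) = 2230 kJ
  Bonds formed (products):
    N–H: 6 × 398 = 2388
    Σ(formed) = 2388 kJ
  ΔH_A = 2230 − 2388 = −158 kJ
Reaction B:
  Bonds broken (reactants):
    C–H: 4 × 426 = 1704
    C=C: 1 × 635 = 635
    H–F: 1 × 559 = 559
    Σ(broken) = 2898 kJ
  Bonds formed (products):
    C–C: 1 × 353 = 353
    C–F: 1 × 473 = 473
    C–H: 5 × 426 = 2130
    Σ(formed) = 2956 kJ
  ΔH_B = 2898 − 2956 = −58 kJ
ΔH_A − ΔH_B = −100 kJ, so reaction A has the more negative ΔH; |ΔH_A − ΔH_B| = 100 kJ.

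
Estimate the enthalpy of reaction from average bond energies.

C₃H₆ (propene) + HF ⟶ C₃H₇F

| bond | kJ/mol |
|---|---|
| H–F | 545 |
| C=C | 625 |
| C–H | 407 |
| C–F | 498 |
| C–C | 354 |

ΔH ≈ −89 kJ

Bonds broken (reactants):
  C–C: 1 × 354 = 354
  C–H: 6 × 407 = 2442
  C=C: 1 × 625 = 625
  H–F: 1 × 545 = 545
  Σ(broken) = 3966 kJ
Bonds formed (products):
  C–C: 2 × 354 = 708
  C–F: 1 × 498 = 498
  C–H: 7 × 407 = 2849
  Σ(formed) = 4055 kJ
ΔH = Σ(broken) − Σ(formed) = 3966 − 4055 = −89 kJ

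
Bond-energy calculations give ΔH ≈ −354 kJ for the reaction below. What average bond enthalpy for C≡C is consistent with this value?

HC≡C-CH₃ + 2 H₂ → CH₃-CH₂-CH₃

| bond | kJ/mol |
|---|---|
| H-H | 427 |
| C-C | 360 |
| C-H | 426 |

Let D be the C≡C bond energy.
Σ(broken) = 1×D + 1×360 + 4×426 + 2×427 = 2918 + D
Σ(formed) = 2×360 + 8×426 = 4128
ΔH = Σ(broken) − Σ(formed) = (2918 + D) − (4128) = −1210 + D
Setting this equal to −354 kJ gives D = 856 kJ/mol.

D(C≡C) ≈ 856 kJ/mol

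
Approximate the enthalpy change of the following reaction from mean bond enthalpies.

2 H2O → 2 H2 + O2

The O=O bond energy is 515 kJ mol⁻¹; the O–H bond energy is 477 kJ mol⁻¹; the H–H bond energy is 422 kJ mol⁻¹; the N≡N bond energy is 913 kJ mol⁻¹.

ΔH ≈ +549 kJ

Bonds broken (reactants):
  O–H: 4 × 477 = 1908
  Σ(broken) = 1908 kJ
Bonds formed (products):
  H–H: 2 × 422 = 844
  O=O: 1 × 515 = 515
  Σ(formed) = 1359 kJ
ΔH = Σ(broken) − Σ(formed) = 1908 − 1359 = +549 kJ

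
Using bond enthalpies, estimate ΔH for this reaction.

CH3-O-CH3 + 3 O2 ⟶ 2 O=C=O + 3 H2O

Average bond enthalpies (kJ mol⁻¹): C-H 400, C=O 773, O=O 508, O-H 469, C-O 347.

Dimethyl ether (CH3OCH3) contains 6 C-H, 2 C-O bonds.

ΔH ≈ −1288 kJ

Bonds broken (reactants):
  C-H: 6 × 400 = 2400
  C-O: 2 × 347 = 694
  O=O: 3 × 508 = 1524
  Σ(broken) = 4618 kJ
Bonds formed (products):
  C=O: 4 × 773 = 3092
  O-H: 6 × 469 = 2814
  Σ(formed) = 5906 kJ
ΔH = Σ(broken) − Σ(formed) = 4618 − 5906 = −1288 kJ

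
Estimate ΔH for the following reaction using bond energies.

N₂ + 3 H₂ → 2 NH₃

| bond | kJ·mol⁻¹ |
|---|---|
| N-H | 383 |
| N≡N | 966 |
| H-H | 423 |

ΔH ≈ −63 kJ

Bonds broken (reactants):
  H-H: 3 × 423 = 1269
  N≡N: 1 × 966 = 966
  Σ(broken) = 2235 kJ
Bonds formed (products):
  N-H: 6 × 383 = 2298
  Σ(formed) = 2298 kJ
ΔH = Σ(broken) − Σ(formed) = 2235 − 2298 = −63 kJ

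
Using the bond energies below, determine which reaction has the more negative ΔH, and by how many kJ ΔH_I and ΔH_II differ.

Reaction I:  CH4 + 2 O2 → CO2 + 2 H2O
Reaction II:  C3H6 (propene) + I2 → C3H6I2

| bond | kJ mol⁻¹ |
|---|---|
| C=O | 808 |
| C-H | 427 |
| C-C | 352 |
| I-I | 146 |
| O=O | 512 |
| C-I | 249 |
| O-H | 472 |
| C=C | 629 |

Reaction I:
  Bonds broken (reactants):
    C-H: 4 × 427 = 1708
    O=O: 2 × 512 = 1024
    Σ(broken) = 2732 kJ
  Bonds formed (products):
    C=O: 2 × 808 = 1616
    O-H: 4 × 472 = 1888
    Σ(formed) = 3504 kJ
  ΔH_I = 2732 − 3504 = −772 kJ
Reaction II:
  Bonds broken (reactants):
    C-C: 1 × 352 = 352
    C-H: 6 × 427 = 2562
    C=C: 1 × 629 = 629
    I-I: 1 × 146 = 146
    Σ(broken) = 3689 kJ
  Bonds formed (products):
    C-C: 2 × 352 = 704
    C-H: 6 × 427 = 2562
    C-I: 2 × 249 = 498
    Σ(formed) = 3764 kJ
  ΔH_II = 3689 − 3764 = −75 kJ
ΔH_I − ΔH_II = −697 kJ, so reaction I has the more negative ΔH; |ΔH_I − ΔH_II| = 697 kJ.

Reaction I, by 697 kJ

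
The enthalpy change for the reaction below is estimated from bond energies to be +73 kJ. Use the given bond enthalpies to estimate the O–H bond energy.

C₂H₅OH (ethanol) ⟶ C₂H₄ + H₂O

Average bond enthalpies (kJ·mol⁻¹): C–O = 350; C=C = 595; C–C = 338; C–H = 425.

D(O–H) ≈ 445 kJ/mol

Let D be the O–H bond energy.
Σ(broken) = 1×338 + 5×425 + 1×350 + 1×D = 2813 + D
Σ(formed) = 4×425 + 1×595 + 2×D = 2295 + 2D
ΔH = Σ(broken) − Σ(formed) = (2813 + D) − (2295 + 2D) = +518 − D
Setting this equal to +73 kJ gives D = 445 kJ/mol.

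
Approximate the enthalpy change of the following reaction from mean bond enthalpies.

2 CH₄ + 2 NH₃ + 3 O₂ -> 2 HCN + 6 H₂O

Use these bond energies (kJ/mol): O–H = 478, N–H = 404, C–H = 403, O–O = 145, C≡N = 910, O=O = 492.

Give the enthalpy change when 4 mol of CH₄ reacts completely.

ΔH = −2476 kJ

Bonds broken (reactants):
  C–H: 8 × 403 = 3224
  N–H: 6 × 404 = 2424
  O=O: 3 × 492 = 1476
  Σ(broken) = 7124 kJ
Bonds formed (products):
  C≡N: 2 × 910 = 1820
  C–H: 2 × 403 = 806
  O–H: 12 × 478 = 5736
  Σ(formed) = 8362 kJ
ΔH = Σ(broken) − Σ(formed) = 7124 − 8362 = −1238 kJ
For 2× the reaction as written: 2 × (−1238) = −2476 kJ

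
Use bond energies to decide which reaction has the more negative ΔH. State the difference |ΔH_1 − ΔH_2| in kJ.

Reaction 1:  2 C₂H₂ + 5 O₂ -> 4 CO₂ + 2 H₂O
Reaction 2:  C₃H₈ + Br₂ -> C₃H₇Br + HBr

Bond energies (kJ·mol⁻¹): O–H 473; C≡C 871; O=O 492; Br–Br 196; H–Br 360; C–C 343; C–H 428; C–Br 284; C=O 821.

Reaction 1, by 2526 kJ

Reaction 1:
  Bonds broken (reactants):
    C≡C: 2 × 871 = 1742
    C–H: 4 × 428 = 1712
    O=O: 5 × 492 = 2460
    Σ(broken) = 5914 kJ
  Bonds formed (products):
    C=O: 8 × 821 = 6568
    O–H: 4 × 473 = 1892
    Σ(formed) = 8460 kJ
  ΔH_1 = 5914 − 8460 = −2546 kJ
Reaction 2:
  Bonds broken (reactants):
    Br–Br: 1 × 196 = 196
    C–C: 2 × 343 = 686
    C–H: 8 × 428 = 3424
    Σ(broken) = 4306 kJ
  Bonds formed (products):
    C–Br: 1 × 284 = 284
    C–C: 2 × 343 = 686
    C–H: 7 × 428 = 2996
    H–Br: 1 × 360 = 360
    Σ(formed) = 4326 kJ
  ΔH_2 = 4306 − 4326 = −20 kJ
ΔH_1 − ΔH_2 = −2526 kJ, so reaction 1 has the more negative ΔH; |ΔH_1 − ΔH_2| = 2526 kJ.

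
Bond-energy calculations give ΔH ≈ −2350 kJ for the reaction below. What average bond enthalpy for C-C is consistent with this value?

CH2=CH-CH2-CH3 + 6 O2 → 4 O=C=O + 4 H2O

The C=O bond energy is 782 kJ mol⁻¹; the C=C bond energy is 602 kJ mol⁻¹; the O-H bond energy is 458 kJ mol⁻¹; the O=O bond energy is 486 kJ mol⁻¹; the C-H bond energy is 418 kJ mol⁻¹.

Let D be the C-C bond energy.
Σ(broken) = 2×D + 8×418 + 1×602 + 6×486 = 6862 + 2D
Σ(formed) = 8×782 + 8×458 = 9920
ΔH = Σ(broken) − Σ(formed) = (6862 + 2D) − (9920) = −3058 + 2D
Setting this equal to −2350 kJ gives 2D = 708, so D = 354 kJ/mol.

D(C-C) ≈ 354 kJ/mol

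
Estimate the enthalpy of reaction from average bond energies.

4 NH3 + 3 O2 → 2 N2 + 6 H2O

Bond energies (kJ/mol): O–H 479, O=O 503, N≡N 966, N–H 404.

ΔH ≈ −1323 kJ

Bonds broken (reactants):
  N–H: 12 × 404 = 4848
  O=O: 3 × 503 = 1509
  Σ(broken) = 6357 kJ
Bonds formed (products):
  N≡N: 2 × 966 = 1932
  O–H: 12 × 479 = 5748
  Σ(formed) = 7680 kJ
ΔH = Σ(broken) − Σ(formed) = 6357 − 7680 = −1323 kJ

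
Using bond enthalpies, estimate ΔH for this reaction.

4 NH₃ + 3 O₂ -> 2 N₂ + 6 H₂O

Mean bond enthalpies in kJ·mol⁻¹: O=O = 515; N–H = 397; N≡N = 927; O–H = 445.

ΔH ≈ −885 kJ

Bonds broken (reactants):
  N–H: 12 × 397 = 4764
  O=O: 3 × 515 = 1545
  Σ(broken) = 6309 kJ
Bonds formed (products):
  N≡N: 2 × 927 = 1854
  O–H: 12 × 445 = 5340
  Σ(formed) = 7194 kJ
ΔH = Σ(broken) − Σ(formed) = 6309 − 7194 = −885 kJ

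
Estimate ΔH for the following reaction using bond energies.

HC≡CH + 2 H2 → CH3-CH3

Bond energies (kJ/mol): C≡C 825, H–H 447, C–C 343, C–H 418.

Bonds broken (reactants):
  C≡C: 1 × 825 = 825
  C–H: 2 × 418 = 836
  H–H: 2 × 447 = 894
  Σ(broken) = 2555 kJ
Bonds formed (products):
  C–C: 1 × 343 = 343
  C–H: 6 × 418 = 2508
  Σ(formed) = 2851 kJ
ΔH = Σ(broken) − Σ(formed) = 2555 − 2851 = −296 kJ

ΔH ≈ −296 kJ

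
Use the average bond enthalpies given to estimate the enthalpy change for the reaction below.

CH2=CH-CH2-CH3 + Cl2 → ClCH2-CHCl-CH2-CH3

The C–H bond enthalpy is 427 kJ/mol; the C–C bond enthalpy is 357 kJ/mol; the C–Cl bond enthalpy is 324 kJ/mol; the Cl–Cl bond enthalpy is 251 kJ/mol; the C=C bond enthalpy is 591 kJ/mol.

ΔH ≈ −163 kJ

Bonds broken (reactants):
  C–C: 2 × 357 = 714
  C–H: 8 × 427 = 3416
  C=C: 1 × 591 = 591
  Cl–Cl: 1 × 251 = 251
  Σ(broken) = 4972 kJ
Bonds formed (products):
  C–C: 3 × 357 = 1071
  C–Cl: 2 × 324 = 648
  C–H: 8 × 427 = 3416
  Σ(formed) = 5135 kJ
ΔH = Σ(broken) − Σ(formed) = 4972 − 5135 = −163 kJ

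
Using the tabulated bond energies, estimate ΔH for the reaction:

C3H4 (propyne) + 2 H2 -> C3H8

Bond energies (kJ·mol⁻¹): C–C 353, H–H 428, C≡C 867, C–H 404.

ΔH ≈ −246 kJ

Bonds broken (reactants):
  C≡C: 1 × 867 = 867
  C–C: 1 × 353 = 353
  C–H: 4 × 404 = 1616
  H–H: 2 × 428 = 856
  Σ(broken) = 3692 kJ
Bonds formed (products):
  C–C: 2 × 353 = 706
  C–H: 8 × 404 = 3232
  Σ(formed) = 3938 kJ
ΔH = Σ(broken) − Σ(formed) = 3692 − 3938 = −246 kJ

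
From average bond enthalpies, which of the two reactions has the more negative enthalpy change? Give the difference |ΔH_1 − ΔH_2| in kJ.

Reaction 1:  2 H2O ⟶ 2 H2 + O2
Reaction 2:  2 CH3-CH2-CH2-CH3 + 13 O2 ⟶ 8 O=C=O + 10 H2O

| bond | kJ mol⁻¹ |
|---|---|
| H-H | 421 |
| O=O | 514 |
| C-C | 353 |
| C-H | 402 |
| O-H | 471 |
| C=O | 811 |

Reaction 2, by 6084 kJ

Reaction 1:
  Bonds broken (reactants):
    O-H: 4 × 471 = 1884
    Σ(broken) = 1884 kJ
  Bonds formed (products):
    H-H: 2 × 421 = 842
    O=O: 1 × 514 = 514
    Σ(formed) = 1356 kJ
  ΔH_1 = 1884 − 1356 = +528 kJ
Reaction 2:
  Bonds broken (reactants):
    C-C: 6 × 353 = 2118
    C-H: 20 × 402 = 8040
    O=O: 13 × 514 = 6682
    Σ(broken) = 16840 kJ
  Bonds formed (products):
    C=O: 16 × 811 = 12976
    O-H: 20 × 471 = 9420
    Σ(formed) = 22396 kJ
  ΔH_2 = 16840 − 22396 = −5556 kJ
ΔH_1 − ΔH_2 = +6084 kJ, so reaction 2 has the more negative ΔH; |ΔH_1 − ΔH_2| = 6084 kJ.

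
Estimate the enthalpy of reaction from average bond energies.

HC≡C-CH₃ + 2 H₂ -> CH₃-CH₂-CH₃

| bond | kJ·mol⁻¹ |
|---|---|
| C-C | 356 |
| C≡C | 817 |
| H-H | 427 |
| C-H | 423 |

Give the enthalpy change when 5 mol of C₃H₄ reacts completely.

Bonds broken (reactants):
  C≡C: 1 × 817 = 817
  C-C: 1 × 356 = 356
  C-H: 4 × 423 = 1692
  H-H: 2 × 427 = 854
  Σ(broken) = 3719 kJ
Bonds formed (products):
  C-C: 2 × 356 = 712
  C-H: 8 × 423 = 3384
  Σ(formed) = 4096 kJ
ΔH = Σ(broken) − Σ(formed) = 3719 − 4096 = −377 kJ
For 5× the reaction as written: 5 × (−377) = −1885 kJ

ΔH = −1885 kJ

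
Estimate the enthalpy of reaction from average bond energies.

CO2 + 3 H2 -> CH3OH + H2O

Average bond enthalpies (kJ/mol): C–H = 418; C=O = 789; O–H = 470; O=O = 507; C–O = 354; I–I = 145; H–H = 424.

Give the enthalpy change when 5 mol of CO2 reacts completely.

ΔH = −840 kJ

Bonds broken (reactants):
  C=O: 2 × 789 = 1578
  H–H: 3 × 424 = 1272
  Σ(broken) = 2850 kJ
Bonds formed (products):
  C–H: 3 × 418 = 1254
  C–O: 1 × 354 = 354
  O–H: 3 × 470 = 1410
  Σ(formed) = 3018 kJ
ΔH = Σ(broken) − Σ(formed) = 2850 − 3018 = −168 kJ
For 5× the reaction as written: 5 × (−168) = −840 kJ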